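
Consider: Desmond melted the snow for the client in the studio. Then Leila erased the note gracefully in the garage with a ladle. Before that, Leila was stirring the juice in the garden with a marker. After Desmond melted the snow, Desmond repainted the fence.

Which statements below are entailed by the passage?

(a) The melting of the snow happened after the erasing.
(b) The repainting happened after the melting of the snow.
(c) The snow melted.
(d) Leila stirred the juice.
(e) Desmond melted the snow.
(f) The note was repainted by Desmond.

(a) Not entailed — the narrative places the melting before the erasing, not after.
(b) Entailed — the narrative places the melting before the repainting.
(c) Entailed — 'Desmond melted the snow' is causative; it entails the inchoative 'the snow melted'.
(d) Entailed — 'stir' is an activity; 'was stirring' entails that some stirring happened, so 'stirred' holds.
(e) Entailed — dropping 'in the studio', 'for the client' leaves a sub-description the original still satisfies.
(f) Not entailed — Desmond repainted the fence, not the note; the note belongs to the erasing event.

(b), (c), (d), (e)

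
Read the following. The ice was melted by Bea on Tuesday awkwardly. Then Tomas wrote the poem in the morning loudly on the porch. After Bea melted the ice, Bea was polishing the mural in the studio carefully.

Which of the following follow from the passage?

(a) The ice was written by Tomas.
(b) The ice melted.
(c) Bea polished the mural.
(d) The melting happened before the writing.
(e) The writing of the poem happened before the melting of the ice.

(b), (c), (d)

(a) Not entailed — Tomas wrote the poem, not the ice; the ice belongs to the melting event.
(b) Entailed — 'Bea melted the ice' is causative; it entails the inchoative 'the ice melted'.
(c) Entailed — 'polish' is an activity; 'was polishing' entails that some polishing happened, so 'polished' holds.
(d) Entailed — the narrative places the melting before the writing.
(e) Not entailed — the narrative places the melting before the writing, not after.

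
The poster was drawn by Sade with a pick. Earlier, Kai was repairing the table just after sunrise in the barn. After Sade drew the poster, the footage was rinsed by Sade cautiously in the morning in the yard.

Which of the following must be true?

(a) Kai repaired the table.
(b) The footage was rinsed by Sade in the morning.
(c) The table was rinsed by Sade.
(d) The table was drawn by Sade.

(a) Not entailed — 'was repairing' is progressive on an accomplishment; it does not entail the completed 'repaired'.
(b) Entailed — the original entails any weakening of itself; this just drops 'in the yard', 'cautiously'.
(c) Not entailed — Sade rinsed the footage, not the table; the table belongs to the repairing event.
(d) Not entailed — Sade drew the poster, not the table; the table belongs to the repairing event.

(b)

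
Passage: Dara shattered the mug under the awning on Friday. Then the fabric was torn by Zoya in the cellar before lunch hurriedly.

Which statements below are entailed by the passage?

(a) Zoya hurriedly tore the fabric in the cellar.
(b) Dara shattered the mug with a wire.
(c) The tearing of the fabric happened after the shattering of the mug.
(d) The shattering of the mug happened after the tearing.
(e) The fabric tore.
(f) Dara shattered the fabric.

(a), (c), (e)

(a) Entailed — the original entails any weakening of itself; this just drops 'before lunch'.
(b) Not entailed — 'with a wire' adds information not in the original event.
(c) Entailed — the narrative places the shattering before the tearing.
(d) Not entailed — the narrative places the shattering before the tearing, not after.
(e) Entailed — 'Zoya tore the fabric' is causative; it entails the inchoative 'the fabric tore'.
(f) Not entailed — Dara shattered the mug, not the fabric; the fabric belongs to the tearing event.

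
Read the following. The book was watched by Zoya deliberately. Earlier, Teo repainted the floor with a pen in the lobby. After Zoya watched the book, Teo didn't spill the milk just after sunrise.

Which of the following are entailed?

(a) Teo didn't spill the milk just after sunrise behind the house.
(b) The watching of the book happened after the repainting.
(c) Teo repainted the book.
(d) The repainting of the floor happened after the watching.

(a), (b)

(a) Entailed — under negation, adding a further restriction is entailed: if no such spilling event occurred, none occurred behind the house either.
(b) Entailed — the narrative places the repainting before the watching.
(c) Not entailed — Teo repainted the floor, not the book; the book belongs to the watching event.
(d) Not entailed — the narrative places the repainting before the watching, not after.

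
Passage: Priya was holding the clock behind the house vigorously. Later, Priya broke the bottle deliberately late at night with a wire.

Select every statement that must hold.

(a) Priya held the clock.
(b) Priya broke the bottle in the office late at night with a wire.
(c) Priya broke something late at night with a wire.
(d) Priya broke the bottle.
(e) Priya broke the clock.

(a) Entailed — 'hold' is an activity; 'was holding' entails that some holding happened, so 'held' holds.
(b) Not entailed — 'in the office' adds information not in the original event.
(c) Entailed — every conjunct here is already in the original breaking event.
(d) Entailed — every conjunct here is already in the original breaking event.
(e) Not entailed — Priya broke the bottle, not the clock; the clock belongs to the holding event.

(a), (c), (d)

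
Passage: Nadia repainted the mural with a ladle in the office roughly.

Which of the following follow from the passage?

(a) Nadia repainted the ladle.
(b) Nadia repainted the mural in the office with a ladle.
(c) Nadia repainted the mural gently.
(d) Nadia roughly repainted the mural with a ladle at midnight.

(b)

(a) Not entailed — the ladle is the instrument, not what was repainted.
(b) Entailed — the original entails any weakening of itself; this just drops 'roughly'.
(c) Not entailed — 'gently' adds a manner not in (and inconsistent with) the original.
(d) Not entailed — 'at midnight' adds information not in the original event.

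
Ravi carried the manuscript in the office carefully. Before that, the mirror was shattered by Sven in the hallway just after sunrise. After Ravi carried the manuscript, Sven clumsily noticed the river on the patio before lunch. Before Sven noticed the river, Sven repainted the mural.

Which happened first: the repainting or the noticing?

The connectives place the repainting before the noticing.

the repainting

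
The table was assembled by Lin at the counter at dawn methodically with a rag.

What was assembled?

the table

'the table' marks the patient of the assembling event.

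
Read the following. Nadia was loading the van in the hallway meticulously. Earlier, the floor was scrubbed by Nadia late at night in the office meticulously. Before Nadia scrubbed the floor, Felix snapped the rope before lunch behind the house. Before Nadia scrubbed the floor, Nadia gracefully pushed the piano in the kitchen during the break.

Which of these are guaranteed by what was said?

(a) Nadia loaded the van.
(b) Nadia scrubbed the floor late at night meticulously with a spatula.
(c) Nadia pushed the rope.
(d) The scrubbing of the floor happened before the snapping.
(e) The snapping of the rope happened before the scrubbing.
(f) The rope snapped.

(a) Not entailed — 'was loading' is progressive on an accomplishment; it does not entail the completed 'loaded'.
(b) Not entailed — 'with a spatula' adds information not in the original event.
(c) Not entailed — Nadia pushed the piano, not the rope; the rope belongs to the snapping event.
(d) Not entailed — the narrative places the snapping before the scrubbing, not after.
(e) Entailed — the narrative places the snapping before the scrubbing.
(f) Entailed — 'Felix snapped the rope' is causative; it entails the inchoative 'the rope snapped'.

(e), (f)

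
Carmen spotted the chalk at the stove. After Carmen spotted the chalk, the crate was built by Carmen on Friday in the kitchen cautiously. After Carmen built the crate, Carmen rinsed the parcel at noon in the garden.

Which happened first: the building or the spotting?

The connectives place the spotting before the building.

the spotting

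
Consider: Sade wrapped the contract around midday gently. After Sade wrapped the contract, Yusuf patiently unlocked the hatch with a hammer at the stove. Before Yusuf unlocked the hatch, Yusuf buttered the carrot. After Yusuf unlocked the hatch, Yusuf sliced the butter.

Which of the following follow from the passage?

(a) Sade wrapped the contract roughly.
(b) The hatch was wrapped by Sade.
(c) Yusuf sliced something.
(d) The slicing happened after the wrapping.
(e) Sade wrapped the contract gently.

(a) Not entailed — 'roughly' adds a manner not in (and inconsistent with) the original.
(b) Not entailed — Sade wrapped the contract, not the hatch; the hatch belongs to the unlocking event.
(c) Entailed — every conjunct here is already in the original slicing event.
(d) Entailed — the narrative places the wrapping before the slicing.
(e) Entailed — dropping 'around midday' leaves a sub-description the original still satisfies.

(c), (d), (e)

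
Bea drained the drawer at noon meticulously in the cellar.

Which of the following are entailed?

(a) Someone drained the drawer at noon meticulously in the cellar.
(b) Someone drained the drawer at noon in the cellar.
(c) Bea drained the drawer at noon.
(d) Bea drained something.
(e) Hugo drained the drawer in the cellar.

(a), (b), (c), (d)

(a) Entailed — generalizing the agent leaves a sub-description the original still satisfies.
(b) Entailed — dropping 'meticulously' and generalizing the agent leaves a sub-description the original still satisfies.
(c) Entailed — the original entails any weakening of itself; this just drops 'in the cellar', 'meticulously'.
(d) Entailed — every conjunct here is already in the original draining event.
(e) Not entailed — the passage has Bea draining the drawer, not Hugo.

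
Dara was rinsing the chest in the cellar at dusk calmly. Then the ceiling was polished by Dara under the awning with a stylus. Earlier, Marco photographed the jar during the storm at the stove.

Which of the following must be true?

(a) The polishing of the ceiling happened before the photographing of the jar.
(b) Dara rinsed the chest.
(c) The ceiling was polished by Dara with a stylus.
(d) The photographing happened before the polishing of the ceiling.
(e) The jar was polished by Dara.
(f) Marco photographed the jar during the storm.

(b), (c), (d), (f)

(a) Not entailed — the narrative places the photographing before the polishing, not after.
(b) Entailed — 'rinse' is an activity; 'was rinsing' entails that some rinsing happened, so 'rinsed' holds.
(c) Entailed — the original entails any weakening of itself; this just drops 'under the awning'.
(d) Entailed — the narrative places the photographing before the polishing.
(e) Not entailed — Dara polished the ceiling, not the jar; the jar belongs to the photographing event.
(f) Entailed — the original entails any weakening of itself; this just drops 'at the stove'.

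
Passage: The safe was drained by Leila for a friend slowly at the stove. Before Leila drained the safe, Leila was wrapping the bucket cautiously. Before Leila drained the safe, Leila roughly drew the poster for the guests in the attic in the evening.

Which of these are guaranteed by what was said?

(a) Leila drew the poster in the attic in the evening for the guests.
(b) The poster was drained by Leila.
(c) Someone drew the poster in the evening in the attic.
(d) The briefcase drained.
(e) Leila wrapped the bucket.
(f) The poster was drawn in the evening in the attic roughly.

(a), (c), (f)

(a) Entailed — this follows by dropping conjuncts from the drawing event's description.
(b) Not entailed — Leila drained the safe, not the poster; the poster belongs to the drawing event.
(c) Entailed — every conjunct here is already in the original drawing event.
(d) Not entailed — the safe is what drained, not the briefcase.
(e) Not entailed — 'was wrapping' is progressive on an accomplishment; it does not entail the completed 'wrapped'.
(f) Entailed — this follows by dropping conjuncts from the drawing event's description.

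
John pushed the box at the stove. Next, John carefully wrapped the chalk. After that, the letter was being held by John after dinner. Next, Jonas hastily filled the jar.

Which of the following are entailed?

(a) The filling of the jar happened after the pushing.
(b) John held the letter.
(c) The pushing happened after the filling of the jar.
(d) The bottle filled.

(a) Entailed — the narrative places the pushing before the filling.
(b) Entailed — 'hold' is an activity; 'was holding' entails that some holding happened, so 'held' holds.
(c) Not entailed — the narrative places the pushing before the filling, not after.
(d) Not entailed — the jar is what filled, not the bottle.

(a), (b)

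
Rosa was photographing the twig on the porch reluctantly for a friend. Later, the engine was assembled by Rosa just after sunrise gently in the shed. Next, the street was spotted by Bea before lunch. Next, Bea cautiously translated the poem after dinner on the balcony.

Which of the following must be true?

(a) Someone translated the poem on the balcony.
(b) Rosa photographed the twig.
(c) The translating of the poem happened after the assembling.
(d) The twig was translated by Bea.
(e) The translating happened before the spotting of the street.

(a), (c)

(a) Entailed — the original entails any weakening of itself; this just drops 'cautiously', 'after dinner' and generalizes the agent.
(b) Not entailed — 'was photographing' is progressive on an accomplishment; it does not entail the completed 'photographed'.
(c) Entailed — the narrative places the assembling before the translating.
(d) Not entailed — Bea translated the poem, not the twig; the twig belongs to the photographing event.
(e) Not entailed — the narrative places the spotting before the translating, not after.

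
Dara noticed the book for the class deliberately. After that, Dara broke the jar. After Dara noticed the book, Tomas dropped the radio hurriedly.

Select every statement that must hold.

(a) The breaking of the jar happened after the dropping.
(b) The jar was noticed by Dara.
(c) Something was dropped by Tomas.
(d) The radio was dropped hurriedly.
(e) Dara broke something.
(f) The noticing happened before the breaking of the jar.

(c), (d), (e), (f)

(a) Not entailed — the narrative doesn't order the dropping relative to the breaking.
(b) Not entailed — Dara noticed the book, not the jar; the jar belongs to the breaking event.
(c) Entailed — this follows by dropping conjuncts from the dropping event's description.
(d) Entailed — generalizing the agent leaves a sub-description the original still satisfies.
(e) Entailed — the original entails any weakening of itself; this just generalizes the patient.
(f) Entailed — the narrative places the noticing before the breaking.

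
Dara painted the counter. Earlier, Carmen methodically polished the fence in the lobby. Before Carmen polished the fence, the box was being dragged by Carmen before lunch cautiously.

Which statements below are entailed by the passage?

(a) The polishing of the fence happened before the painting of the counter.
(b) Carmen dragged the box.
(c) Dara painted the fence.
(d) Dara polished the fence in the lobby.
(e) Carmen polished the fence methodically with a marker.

(a) Entailed — the narrative places the polishing before the painting.
(b) Entailed — 'drag' is an activity; 'was dragging' entails that some dragging happened, so 'dragged' holds.
(c) Not entailed — Dara painted the counter, not the fence; the fence belongs to the polishing event.
(d) Not entailed — the passage has Carmen polishing the fence, not Dara.
(e) Not entailed — 'with a marker' adds information not in the original event.

(a), (b)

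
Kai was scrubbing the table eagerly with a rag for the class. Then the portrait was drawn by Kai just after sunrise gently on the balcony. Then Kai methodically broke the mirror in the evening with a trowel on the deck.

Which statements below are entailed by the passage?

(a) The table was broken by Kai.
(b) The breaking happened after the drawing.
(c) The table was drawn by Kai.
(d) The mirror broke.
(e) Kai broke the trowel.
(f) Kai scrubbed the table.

(a) Not entailed — Kai broke the mirror, not the table; the table belongs to the scrubbing event.
(b) Entailed — the narrative places the drawing before the breaking.
(c) Not entailed — Kai drew the portrait, not the table; the table belongs to the scrubbing event.
(d) Entailed — 'Kai broke the mirror' is causative; it entails the inchoative 'the mirror broke'.
(e) Not entailed — the trowel is the instrument, not what was broken.
(f) Entailed — 'scrub' is an activity; 'was scrubbing' entails that some scrubbing happened, so 'scrubbed' holds.

(b), (d), (f)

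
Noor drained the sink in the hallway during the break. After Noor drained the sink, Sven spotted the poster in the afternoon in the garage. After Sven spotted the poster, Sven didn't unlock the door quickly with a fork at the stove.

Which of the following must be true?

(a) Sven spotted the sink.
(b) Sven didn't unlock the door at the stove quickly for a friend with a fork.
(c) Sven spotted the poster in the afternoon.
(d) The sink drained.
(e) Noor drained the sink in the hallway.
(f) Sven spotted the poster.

(a) Not entailed — Sven spotted the poster, not the sink; the sink belongs to the draining event.
(b) Entailed — under negation, adding a further restriction is entailed: if no such unlocking event occurred, none occurred for a friend either.
(c) Entailed — dropping 'in the garage' leaves a sub-description the original still satisfies.
(d) Entailed — 'Noor drained the sink' is causative; it entails the inchoative 'the sink drained'.
(e) Entailed — every conjunct here is already in the original draining event.
(f) Entailed — every conjunct here is already in the original spotting event.

(b), (c), (d), (e), (f)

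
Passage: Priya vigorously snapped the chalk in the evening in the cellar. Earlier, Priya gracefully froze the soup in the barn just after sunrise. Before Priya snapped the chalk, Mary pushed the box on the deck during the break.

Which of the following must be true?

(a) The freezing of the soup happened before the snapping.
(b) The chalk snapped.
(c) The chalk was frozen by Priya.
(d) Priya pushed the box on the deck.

(a) Entailed — the narrative places the freezing before the snapping.
(b) Entailed — 'Priya snapped the chalk' is causative; it entails the inchoative 'the chalk snapped'.
(c) Not entailed — Priya froze the soup, not the chalk; the chalk belongs to the snapping event.
(d) Not entailed — the passage has Mary pushing the box, not Priya.

(a), (b)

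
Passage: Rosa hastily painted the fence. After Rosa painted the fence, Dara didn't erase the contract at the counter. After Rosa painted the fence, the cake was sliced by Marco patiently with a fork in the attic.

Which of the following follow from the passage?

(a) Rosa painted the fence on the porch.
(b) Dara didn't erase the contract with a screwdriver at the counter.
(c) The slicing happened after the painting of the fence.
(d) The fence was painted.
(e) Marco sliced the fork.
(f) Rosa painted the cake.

(a) Not entailed — 'on the porch' adds information not in the original event.
(b) Entailed — under negation, adding a further restriction is entailed: if no such erasing event occurred, none occurred with a screwdriver either.
(c) Entailed — the narrative places the painting before the slicing.
(d) Entailed — this follows by dropping conjuncts from the painting event's description.
(e) Not entailed — the fork is the instrument, not what was sliced.
(f) Not entailed — Rosa painted the fence, not the cake; the cake belongs to the slicing event.

(b), (c), (d)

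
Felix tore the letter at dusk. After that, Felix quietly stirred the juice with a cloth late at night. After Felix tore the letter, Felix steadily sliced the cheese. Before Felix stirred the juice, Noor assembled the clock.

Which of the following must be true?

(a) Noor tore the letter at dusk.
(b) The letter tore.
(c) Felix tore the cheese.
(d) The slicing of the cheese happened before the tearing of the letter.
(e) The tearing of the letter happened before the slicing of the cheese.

(b), (e)

(a) Not entailed — the passage has Felix tearing the letter, not Noor.
(b) Entailed — 'Felix tore the letter' is causative; it entails the inchoative 'the letter tore'.
(c) Not entailed — Felix tore the letter, not the cheese; the cheese belongs to the slicing event.
(d) Not entailed — the narrative places the tearing before the slicing, not after.
(e) Entailed — the narrative places the tearing before the slicing.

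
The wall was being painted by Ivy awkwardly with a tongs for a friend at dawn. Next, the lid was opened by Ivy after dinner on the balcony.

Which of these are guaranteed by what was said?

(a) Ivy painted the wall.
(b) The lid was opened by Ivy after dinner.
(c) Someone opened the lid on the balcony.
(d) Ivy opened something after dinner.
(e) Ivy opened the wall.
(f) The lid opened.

(b), (c), (d), (f)

(a) Not entailed — 'was painting' is progressive on an accomplishment; it does not entail the completed 'painted'.
(b) Entailed — every conjunct here is already in the original opening event.
(c) Entailed — every conjunct here is already in the original opening event.
(d) Entailed — dropping 'on the balcony' and generalizing the patient leaves a sub-description the original still satisfies.
(e) Not entailed — Ivy opened the lid, not the wall; the wall belongs to the painting event.
(f) Entailed — 'Ivy opened the lid' is causative; it entails the inchoative 'the lid opened'.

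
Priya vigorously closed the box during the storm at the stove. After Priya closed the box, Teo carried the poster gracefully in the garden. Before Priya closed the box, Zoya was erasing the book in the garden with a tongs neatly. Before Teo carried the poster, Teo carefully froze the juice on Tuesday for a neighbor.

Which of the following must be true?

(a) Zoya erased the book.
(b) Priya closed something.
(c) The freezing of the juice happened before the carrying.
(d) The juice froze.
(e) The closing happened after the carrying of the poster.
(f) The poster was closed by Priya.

(b), (c), (d)

(a) Not entailed — 'was erasing' is progressive on an accomplishment; it does not entail the completed 'erased'.
(b) Entailed — this follows by dropping conjuncts from the closing event's description.
(c) Entailed — the narrative places the freezing before the carrying.
(d) Entailed — 'Teo froze the juice' is causative; it entails the inchoative 'the juice froze'.
(e) Not entailed — the narrative places the closing before the carrying, not after.
(f) Not entailed — Priya closed the box, not the poster; the poster belongs to the carrying event.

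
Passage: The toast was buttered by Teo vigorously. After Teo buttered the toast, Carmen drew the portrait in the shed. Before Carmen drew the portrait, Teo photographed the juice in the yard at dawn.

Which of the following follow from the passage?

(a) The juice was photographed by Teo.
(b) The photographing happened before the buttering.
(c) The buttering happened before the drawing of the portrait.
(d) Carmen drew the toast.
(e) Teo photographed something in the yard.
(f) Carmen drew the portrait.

(a) Entailed — the original entails any weakening of itself; this just drops 'in the yard', 'at dawn'.
(b) Not entailed — the narrative doesn't order the photographing relative to the buttering.
(c) Entailed — the narrative places the buttering before the drawing.
(d) Not entailed — Carmen drew the portrait, not the toast; the toast belongs to the buttering event.
(e) Entailed — the original entails any weakening of itself; this just drops 'at dawn' and generalizes the patient.
(f) Entailed — the original entails any weakening of itself; this just drops 'in the shed'.

(a), (c), (e), (f)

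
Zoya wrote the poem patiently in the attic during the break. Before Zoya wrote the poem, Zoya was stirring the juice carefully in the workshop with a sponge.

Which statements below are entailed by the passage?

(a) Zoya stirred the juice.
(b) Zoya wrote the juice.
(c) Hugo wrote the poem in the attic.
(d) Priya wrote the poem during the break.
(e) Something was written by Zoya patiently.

(a), (e)

(a) Entailed — 'stir' is an activity; 'was stirring' entails that some stirring happened, so 'stirred' holds.
(b) Not entailed — Zoya wrote the poem, not the juice; the juice belongs to the stirring event.
(c) Not entailed — the passage has Zoya writing the poem, not Hugo.
(d) Not entailed — the passage has Zoya writing the poem, not Priya.
(e) Entailed — every conjunct here is already in the original writing event.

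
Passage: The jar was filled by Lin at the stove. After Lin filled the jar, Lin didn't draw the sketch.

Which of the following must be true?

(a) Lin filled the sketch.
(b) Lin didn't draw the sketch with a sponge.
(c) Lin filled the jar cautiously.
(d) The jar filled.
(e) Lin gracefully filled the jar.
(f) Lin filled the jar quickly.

(a) Not entailed — Lin filled the jar, not the sketch; the sketch belongs to the drawing event.
(b) Entailed — under negation, adding a further restriction is entailed: if no such drawing event occurred, none occurred with a sponge either.
(c) Not entailed — 'cautiously' adds information not in the original event.
(d) Entailed — 'Lin filled the jar' is causative; it entails the inchoative 'the jar filled'.
(e) Not entailed — 'gracefully' adds information not in the original event.
(f) Not entailed — 'quickly' adds information not in the original event.

(b), (d)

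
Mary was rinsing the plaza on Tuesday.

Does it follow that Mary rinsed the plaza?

yes

'rinse' is atelic; if Mary was rinsing the plaza, then Mary rinsed the plaza (for some time).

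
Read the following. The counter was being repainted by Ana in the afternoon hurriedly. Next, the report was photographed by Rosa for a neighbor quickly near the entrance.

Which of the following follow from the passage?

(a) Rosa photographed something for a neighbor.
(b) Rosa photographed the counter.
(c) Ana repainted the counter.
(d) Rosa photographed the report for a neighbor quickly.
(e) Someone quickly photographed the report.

(a), (d), (e)

(a) Entailed — this follows by dropping conjuncts from the photographing event's description.
(b) Not entailed — Rosa photographed the report, not the counter; the counter belongs to the repainting event.
(c) Not entailed — 'was repainting' is progressive on an accomplishment; it does not entail the completed 'repainted'.
(d) Entailed — every conjunct here is already in the original photographing event.
(e) Entailed — this follows by dropping conjuncts from the photographing event's description.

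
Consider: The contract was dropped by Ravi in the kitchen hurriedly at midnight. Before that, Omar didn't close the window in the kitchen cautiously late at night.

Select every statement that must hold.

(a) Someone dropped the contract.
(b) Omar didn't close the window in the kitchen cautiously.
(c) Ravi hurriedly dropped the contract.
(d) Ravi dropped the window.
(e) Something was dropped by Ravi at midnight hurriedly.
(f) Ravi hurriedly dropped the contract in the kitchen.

(a), (c), (e), (f)

(a) Entailed — the original entails any weakening of itself; this just drops 'in the kitchen', 'at midnight', 'hurriedly' and generalizes the agent.
(b) Not entailed — dropping 'late at night' under negation is not valid — the original leaves open that Omar closed the window some other way.
(c) Entailed — every conjunct here is already in the original dropping event.
(d) Not entailed — Ravi dropped the contract, not the window; the window belongs to the closing event.
(e) Entailed — this follows by dropping conjuncts from the dropping event's description.
(f) Entailed — the original entails any weakening of itself; this just drops 'at midnight'.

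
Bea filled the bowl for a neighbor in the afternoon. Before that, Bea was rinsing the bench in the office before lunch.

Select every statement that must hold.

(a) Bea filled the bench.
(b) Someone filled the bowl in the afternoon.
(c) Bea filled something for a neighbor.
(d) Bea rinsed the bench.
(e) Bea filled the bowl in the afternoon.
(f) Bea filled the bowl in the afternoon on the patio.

(b), (c), (d), (e)

(a) Not entailed — Bea filled the bowl, not the bench; the bench belongs to the rinsing event.
(b) Entailed — the original entails any weakening of itself; this just drops 'for a neighbor' and generalizes the agent.
(c) Entailed — the original entails any weakening of itself; this just drops 'in the afternoon' and generalizes the patient.
(d) Entailed — 'rinse' is an activity; 'was rinsing' entails that some rinsing happened, so 'rinsed' holds.
(e) Entailed — this follows by dropping conjuncts from the filling event's description.
(f) Not entailed — 'on the patio' adds information not in the original event.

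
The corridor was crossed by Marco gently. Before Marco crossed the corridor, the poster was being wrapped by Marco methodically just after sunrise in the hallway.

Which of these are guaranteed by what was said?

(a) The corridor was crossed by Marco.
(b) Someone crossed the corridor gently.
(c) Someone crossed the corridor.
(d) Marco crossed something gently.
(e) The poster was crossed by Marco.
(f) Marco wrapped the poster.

(a) Entailed — dropping 'gently' leaves a sub-description the original still satisfies.
(b) Entailed — the original entails any weakening of itself; this just generalizes the agent.
(c) Entailed — the original entails any weakening of itself; this just drops 'gently' and generalizes the agent.
(d) Entailed — this follows by dropping conjuncts from the crossing event's description.
(e) Not entailed — Marco crossed the corridor, not the poster; the poster belongs to the wrapping event.
(f) Not entailed — 'was wrapping' is progressive on an accomplishment; it does not entail the completed 'wrapped'.

(a), (b), (c), (d)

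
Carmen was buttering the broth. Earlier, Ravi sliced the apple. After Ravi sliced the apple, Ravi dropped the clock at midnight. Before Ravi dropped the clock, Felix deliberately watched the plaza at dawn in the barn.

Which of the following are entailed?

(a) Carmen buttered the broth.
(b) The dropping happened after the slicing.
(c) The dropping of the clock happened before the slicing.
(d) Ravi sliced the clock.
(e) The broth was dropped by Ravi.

(b)

(a) Not entailed — 'was buttering' is progressive on an accomplishment; it does not entail the completed 'buttered'.
(b) Entailed — the narrative places the slicing before the dropping.
(c) Not entailed — the narrative places the slicing before the dropping, not after.
(d) Not entailed — Ravi sliced the apple, not the clock; the clock belongs to the dropping event.
(e) Not entailed — Ravi dropped the clock, not the broth; the broth belongs to the buttering event.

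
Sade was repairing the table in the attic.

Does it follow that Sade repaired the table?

no

'was repairing' is progressive; for an accomplishment like 'repair the table', it doesn't entail completion.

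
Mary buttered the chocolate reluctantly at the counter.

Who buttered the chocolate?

'Mary' marks the agent of the buttering event.

Mary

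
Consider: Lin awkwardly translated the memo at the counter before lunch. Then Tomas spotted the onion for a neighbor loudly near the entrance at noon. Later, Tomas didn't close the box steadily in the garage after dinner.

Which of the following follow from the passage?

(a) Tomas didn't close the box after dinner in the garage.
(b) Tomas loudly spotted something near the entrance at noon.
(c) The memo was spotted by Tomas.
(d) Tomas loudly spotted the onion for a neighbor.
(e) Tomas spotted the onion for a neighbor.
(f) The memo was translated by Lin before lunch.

(a) Not entailed — dropping 'steadily' under negation is not valid — the original leaves open that Tomas closed the box some other way.
(b) Entailed — every conjunct here is already in the original spotting event.
(c) Not entailed — Tomas spotted the onion, not the memo; the memo belongs to the translating event.
(d) Entailed — dropping 'near the entrance', 'at noon' leaves a sub-description the original still satisfies.
(e) Entailed — this follows by dropping conjuncts from the spotting event's description.
(f) Entailed — the original entails any weakening of itself; this just drops 'at the counter', 'awkwardly'.

(b), (d), (e), (f)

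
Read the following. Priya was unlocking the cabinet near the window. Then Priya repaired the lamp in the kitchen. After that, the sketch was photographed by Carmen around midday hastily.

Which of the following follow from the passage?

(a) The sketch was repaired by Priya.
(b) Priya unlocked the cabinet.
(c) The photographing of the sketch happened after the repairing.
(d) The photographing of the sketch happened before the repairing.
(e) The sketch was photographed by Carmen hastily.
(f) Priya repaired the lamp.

(c), (e), (f)

(a) Not entailed — Priya repaired the lamp, not the sketch; the sketch belongs to the photographing event.
(b) Not entailed — 'was unlocking' is progressive on an accomplishment; it does not entail the completed 'unlocked'.
(c) Entailed — the narrative places the repairing before the photographing.
(d) Not entailed — the narrative places the repairing before the photographing, not after.
(e) Entailed — the original entails any weakening of itself; this just drops 'around midday'.
(f) Entailed — the original entails any weakening of itself; this just drops 'in the kitchen'.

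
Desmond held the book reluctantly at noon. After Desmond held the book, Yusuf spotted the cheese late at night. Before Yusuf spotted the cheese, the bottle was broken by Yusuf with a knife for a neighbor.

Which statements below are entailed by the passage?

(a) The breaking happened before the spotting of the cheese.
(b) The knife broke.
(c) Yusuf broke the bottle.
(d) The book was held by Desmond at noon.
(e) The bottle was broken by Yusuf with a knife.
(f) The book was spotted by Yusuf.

(a) Entailed — the narrative places the breaking before the spotting.
(b) Not entailed — the bottle is what broke, not the knife.
(c) Entailed — this follows by dropping conjuncts from the breaking event's description.
(d) Entailed — every conjunct here is already in the original holding event.
(e) Entailed — dropping 'for a neighbor' leaves a sub-description the original still satisfies.
(f) Not entailed — Yusuf spotted the cheese, not the book; the book belongs to the holding event.

(a), (c), (d), (e)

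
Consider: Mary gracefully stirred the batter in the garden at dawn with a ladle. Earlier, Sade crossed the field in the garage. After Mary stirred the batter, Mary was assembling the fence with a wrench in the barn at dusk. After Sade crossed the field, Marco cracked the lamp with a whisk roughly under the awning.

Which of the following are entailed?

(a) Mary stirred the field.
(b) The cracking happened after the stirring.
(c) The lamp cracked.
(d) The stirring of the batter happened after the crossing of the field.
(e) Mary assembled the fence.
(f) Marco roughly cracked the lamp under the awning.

(a) Not entailed — Mary stirred the batter, not the field; the field belongs to the crossing event.
(b) Not entailed — the narrative doesn't order the stirring relative to the cracking.
(c) Entailed — 'Marco cracked the lamp' is causative; it entails the inchoative 'the lamp cracked'.
(d) Entailed — the narrative places the crossing before the stirring.
(e) Not entailed — 'was assembling' is progressive on an accomplishment; it does not entail the completed 'assembled'.
(f) Entailed — dropping 'with a whisk' leaves a sub-description the original still satisfies.

(c), (d), (f)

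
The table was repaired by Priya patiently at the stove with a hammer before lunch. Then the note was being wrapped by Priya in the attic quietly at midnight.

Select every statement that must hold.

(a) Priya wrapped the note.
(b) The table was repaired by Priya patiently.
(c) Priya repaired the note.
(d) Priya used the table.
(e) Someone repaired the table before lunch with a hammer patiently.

(b), (e)

(a) Not entailed — 'was wrapping' is progressive on an accomplishment; it does not entail the completed 'wrapped'.
(b) Entailed — dropping 'before lunch', 'at the stove', 'with a hammer' leaves a sub-description the original still satisfies.
(c) Not entailed — Priya repaired the table, not the note; the note belongs to the wrapping event.
(d) Not entailed — the table is the patient, not an instrument — Priya used a hammer.
(e) Entailed — this follows by dropping conjuncts from the repairing event's description.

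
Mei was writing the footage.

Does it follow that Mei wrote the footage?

no

'was writing' is progressive; for an accomplishment like 'write the footage', it doesn't entail completion.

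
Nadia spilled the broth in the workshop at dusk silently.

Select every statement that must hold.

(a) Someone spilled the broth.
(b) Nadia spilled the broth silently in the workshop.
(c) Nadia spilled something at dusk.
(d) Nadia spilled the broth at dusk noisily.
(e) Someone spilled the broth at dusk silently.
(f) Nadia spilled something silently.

(a), (b), (c), (e), (f)

(a) Entailed — dropping 'in the workshop', 'silently', 'at dusk' and generalizing the agent leaves a sub-description the original still satisfies.
(b) Entailed — dropping 'at dusk' leaves a sub-description the original still satisfies.
(c) Entailed — dropping 'in the workshop', 'silently' and generalizing the patient leaves a sub-description the original still satisfies.
(d) Not entailed — 'noisily' adds a manner not in (and inconsistent with) the original.
(e) Entailed — the original entails any weakening of itself; this just drops 'in the workshop' and generalizes the agent.
(f) Entailed — the original entails any weakening of itself; this just drops 'in the workshop', 'at dusk' and generalizes the patient.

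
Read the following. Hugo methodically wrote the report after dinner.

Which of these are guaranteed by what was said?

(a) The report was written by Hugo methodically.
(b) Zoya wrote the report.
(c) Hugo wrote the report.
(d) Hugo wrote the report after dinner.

(a), (c), (d)

(a) Entailed — dropping 'after dinner' leaves a sub-description the original still satisfies.
(b) Not entailed — the passage has Hugo writing the report, not Zoya.
(c) Entailed — this follows by dropping conjuncts from the writing event's description.
(d) Entailed — every conjunct here is already in the original writing event.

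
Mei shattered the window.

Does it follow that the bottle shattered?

Nothing is said about any bottle; only the window is affected.

no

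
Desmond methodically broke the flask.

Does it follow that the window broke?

Nothing is said about any window; only the flask is affected.

no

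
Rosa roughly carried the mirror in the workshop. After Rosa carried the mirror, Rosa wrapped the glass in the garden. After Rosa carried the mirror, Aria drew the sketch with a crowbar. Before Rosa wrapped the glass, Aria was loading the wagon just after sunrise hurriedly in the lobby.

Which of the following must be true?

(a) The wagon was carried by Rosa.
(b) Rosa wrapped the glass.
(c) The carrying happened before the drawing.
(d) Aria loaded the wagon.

(a) Not entailed — Rosa carried the mirror, not the wagon; the wagon belongs to the loading event.
(b) Entailed — the original entails any weakening of itself; this just drops 'in the garden'.
(c) Entailed — the narrative places the carrying before the drawing.
(d) Not entailed — 'was loading' is progressive on an accomplishment; it does not entail the completed 'loaded'.

(b), (c)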